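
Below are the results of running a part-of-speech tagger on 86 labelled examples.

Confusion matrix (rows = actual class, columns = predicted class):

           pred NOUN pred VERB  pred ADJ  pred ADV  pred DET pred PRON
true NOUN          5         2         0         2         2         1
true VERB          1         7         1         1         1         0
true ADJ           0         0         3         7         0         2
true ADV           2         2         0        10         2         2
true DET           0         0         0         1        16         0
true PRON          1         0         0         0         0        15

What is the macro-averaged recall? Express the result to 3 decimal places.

Per-class recall (TP/(TP+FN)):
  NOUN: TP=5, FN=2+0+2+2+1=7 → 5/12 = 0.4167
  VERB: TP=7, FN=1+1+1+1+0=4 → 7/11 = 0.6364
  ADJ: TP=3, FN=0+0+7+0+2=9 → 3/12 = 0.2500
  ADV: TP=10, FN=2+2+0+2+2=8 → 10/18 = 0.5556
  DET: TP=16, FN=0+0+0+1+0=1 → 16/17 = 0.9412
  PRON: TP=15, FN=1+0+0+0+0=1 → 15/16 = 0.9375
Macro-recall = mean = (0.4167 + 0.6364 + 0.2500 + 0.5556 + 0.9412 + 0.9375) / 6 = 0.623

0.623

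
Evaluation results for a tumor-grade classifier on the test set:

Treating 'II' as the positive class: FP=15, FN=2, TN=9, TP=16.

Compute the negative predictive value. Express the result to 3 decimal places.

0.818

NPV = TN/(TN+FN) = 9/(9+2) = 0.818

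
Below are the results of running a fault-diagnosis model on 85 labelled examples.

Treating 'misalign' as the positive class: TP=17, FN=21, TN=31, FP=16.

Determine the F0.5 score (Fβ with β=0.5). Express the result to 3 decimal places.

Fβ = (1+β²)·TP / ((1+β²)·TP + β²·FN + FP), with β²=1/4
= 1.25·17 / (1.25·17 + 0.25·21 + 16) = 0.500

0.500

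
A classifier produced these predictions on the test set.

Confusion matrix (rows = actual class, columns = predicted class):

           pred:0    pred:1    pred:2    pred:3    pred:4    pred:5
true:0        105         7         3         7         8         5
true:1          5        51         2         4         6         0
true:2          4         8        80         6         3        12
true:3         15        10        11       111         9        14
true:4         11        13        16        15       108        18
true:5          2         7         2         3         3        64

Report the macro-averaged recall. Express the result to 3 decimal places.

Per-class recall (TP/(TP+FN)):
  0: TP=105, FN=7+3+7+8+5=30 → 105/135 = 0.7778
  1: TP=51, FN=5+2+4+6+0=17 → 51/68 = 0.7500
  2: TP=80, FN=4+8+6+3+12=33 → 80/113 = 0.7080
  3: TP=111, FN=15+10+11+9+14=59 → 111/170 = 0.6529
  4: TP=108, FN=11+13+16+15+18=73 → 108/181 = 0.5967
  5: TP=64, FN=2+7+2+3+3=17 → 64/81 = 0.7901
Macro-recall = mean = (0.7778 + 0.7500 + 0.7080 + 0.6529 + 0.5967 + 0.7901) / 6 = 0.713

0.713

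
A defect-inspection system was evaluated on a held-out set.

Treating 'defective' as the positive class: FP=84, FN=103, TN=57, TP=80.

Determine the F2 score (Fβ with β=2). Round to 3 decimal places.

Fβ = (1+β²)·TP / ((1+β²)·TP + β²·FN + FP), with β²=4
= 5·80 / (5·80 + 4·103 + 84) = 0.446

0.446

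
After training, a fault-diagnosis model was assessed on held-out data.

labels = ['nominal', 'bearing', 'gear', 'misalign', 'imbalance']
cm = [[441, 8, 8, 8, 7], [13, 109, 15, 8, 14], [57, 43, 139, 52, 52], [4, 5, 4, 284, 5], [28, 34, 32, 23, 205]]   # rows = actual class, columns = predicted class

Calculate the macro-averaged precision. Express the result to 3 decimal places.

0.709

Per-class precision (TP/(TP+FP)):
  nominal: TP=441, FP=13+57+4+28=102 → 441/543 = 0.8122
  bearing: TP=109, FP=8+43+5+34=90 → 109/199 = 0.5477
  gear: TP=139, FP=8+15+4+32=59 → 139/198 = 0.7020
  misalign: TP=284, FP=8+8+52+23=91 → 284/375 = 0.7573
  imbalance: TP=205, FP=7+14+52+5=78 → 205/283 = 0.7244
Macro-precision = mean = (0.8122 + 0.5477 + 0.7020 + 0.7573 + 0.7244) / 5 = 0.709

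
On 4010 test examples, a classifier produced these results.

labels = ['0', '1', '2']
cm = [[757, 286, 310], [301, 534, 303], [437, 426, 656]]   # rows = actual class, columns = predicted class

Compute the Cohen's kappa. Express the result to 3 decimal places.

0.228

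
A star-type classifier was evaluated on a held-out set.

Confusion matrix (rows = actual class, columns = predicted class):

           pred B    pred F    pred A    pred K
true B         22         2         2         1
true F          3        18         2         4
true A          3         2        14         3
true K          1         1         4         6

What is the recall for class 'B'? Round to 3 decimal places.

0.815

Treat 'B' as positive and all other classes as negative.
recall = TP/(TP+FN).
B: TP=22, FN=2+2+1=5 → 22/27 = 0.8148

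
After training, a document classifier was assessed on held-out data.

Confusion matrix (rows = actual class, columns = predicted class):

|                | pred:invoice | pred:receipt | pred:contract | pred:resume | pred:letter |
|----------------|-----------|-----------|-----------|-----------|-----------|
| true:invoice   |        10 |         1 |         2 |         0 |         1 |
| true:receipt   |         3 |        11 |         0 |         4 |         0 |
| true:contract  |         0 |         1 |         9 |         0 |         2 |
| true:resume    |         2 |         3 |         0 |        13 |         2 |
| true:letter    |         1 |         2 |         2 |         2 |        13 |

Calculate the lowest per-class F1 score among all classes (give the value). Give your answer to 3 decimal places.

0.611

Per-class F1 score (2·TP/(2·TP+FP+FN)):
  invoice: TP=10, FP=3+0+2+1=6, FN=1+2+0+1=4 → 20/30 = 0.6667
  receipt: TP=11, FP=1+1+3+2=7, FN=3+0+4+0=7 → 22/36 = 0.6111
  contract: TP=9, FP=2+0+0+2=4, FN=0+1+0+2=3 → 18/25 = 0.7200
  resume: TP=13, FP=0+4+0+2=6, FN=2+3+0+2=7 → 26/39 = 0.6667
  letter: TP=13, FP=1+0+2+2=5, FN=1+2+2+2=7 → 26/38 = 0.6842
Lowest is class 'receipt' with F1 score = 0.611.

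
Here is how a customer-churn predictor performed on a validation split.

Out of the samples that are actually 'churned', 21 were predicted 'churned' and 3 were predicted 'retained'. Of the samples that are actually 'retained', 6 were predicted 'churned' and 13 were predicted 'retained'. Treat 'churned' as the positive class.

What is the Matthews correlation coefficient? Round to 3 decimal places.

0.575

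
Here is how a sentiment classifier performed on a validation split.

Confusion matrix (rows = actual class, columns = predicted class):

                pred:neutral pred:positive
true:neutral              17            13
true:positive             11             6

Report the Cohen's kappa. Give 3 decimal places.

-0.078

Observed agreement pₒ = trace/N = 23/47 = 0.4894
Expected agreement pₑ = Σ (rowᵢ·colᵢ)/N² = (30·28 + 17·19)/47² = 0.5265
κ = (pₒ − pₑ)/(1 − pₑ) = (0.4894 − 0.5265)/(1 − 0.5265) = -0.078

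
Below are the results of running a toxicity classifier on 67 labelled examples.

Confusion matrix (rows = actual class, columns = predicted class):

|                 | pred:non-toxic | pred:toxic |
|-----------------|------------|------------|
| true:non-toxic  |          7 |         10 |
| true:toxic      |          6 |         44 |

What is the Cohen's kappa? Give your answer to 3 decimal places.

0.316

Observed agreement pₒ = trace/N = 51/67 = 0.7612
Expected agreement pₑ = Σ (rowᵢ·colᵢ)/N² = (17·13 + 50·54)/67² = 0.6507
κ = (pₒ − pₑ)/(1 − pₑ) = (0.7612 − 0.6507)/(1 − 0.6507) = 0.316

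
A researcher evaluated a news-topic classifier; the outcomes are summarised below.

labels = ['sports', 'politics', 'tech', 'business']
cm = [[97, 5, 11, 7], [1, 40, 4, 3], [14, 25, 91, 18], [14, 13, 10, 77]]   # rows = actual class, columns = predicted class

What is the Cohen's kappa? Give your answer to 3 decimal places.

0.607

Observed agreement pₒ = trace/N = 305/430 = 0.7093
Expected agreement pₑ = Σ (rowᵢ·colᵢ)/N² = (120·126 + 48·83 + 148·116 + 114·105)/430² = 0.2609
κ = (pₒ − pₑ)/(1 − pₑ) = (0.7093 − 0.2609)/(1 − 0.2609) = 0.607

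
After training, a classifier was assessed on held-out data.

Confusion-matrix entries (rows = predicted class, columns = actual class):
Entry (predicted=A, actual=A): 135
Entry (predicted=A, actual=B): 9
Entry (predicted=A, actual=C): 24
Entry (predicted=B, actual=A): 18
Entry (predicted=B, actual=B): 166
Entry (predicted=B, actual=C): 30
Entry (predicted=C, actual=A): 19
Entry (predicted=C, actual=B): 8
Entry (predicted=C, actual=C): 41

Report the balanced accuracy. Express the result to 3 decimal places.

0.708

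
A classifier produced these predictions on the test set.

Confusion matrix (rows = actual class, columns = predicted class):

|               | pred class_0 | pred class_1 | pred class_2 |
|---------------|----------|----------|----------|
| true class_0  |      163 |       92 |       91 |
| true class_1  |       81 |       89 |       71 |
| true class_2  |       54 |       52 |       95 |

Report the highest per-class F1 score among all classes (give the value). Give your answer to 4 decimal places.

0.5062

Per-class F1 score (2·TP/(2·TP+FP+FN)):
  class_0: TP=163, FP=81+54=135, FN=92+91=183 → 326/644 = 0.50621
  class_1: TP=89, FP=92+52=144, FN=81+71=152 → 178/474 = 0.37553
  class_2: TP=95, FP=91+71=162, FN=54+52=106 → 190/458 = 0.41485
Highest is class 'class_0' with F1 score = 0.5062.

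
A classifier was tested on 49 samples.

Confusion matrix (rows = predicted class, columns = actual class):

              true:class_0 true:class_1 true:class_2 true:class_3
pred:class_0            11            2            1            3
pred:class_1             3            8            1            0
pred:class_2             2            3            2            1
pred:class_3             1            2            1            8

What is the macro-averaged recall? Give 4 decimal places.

0.5618

Per-class recall (TP/(TP+FN)):
  class_0: TP=11, FN=3+2+1=6 → 11/17 = 0.64706
  class_1: TP=8, FN=2+3+2=7 → 8/15 = 0.53333
  class_2: TP=2, FN=1+1+1=3 → 2/5 = 0.40000
  class_3: TP=8, FN=3+0+1=4 → 8/12 = 0.66667
Macro-recall = mean = (0.64706 + 0.53333 + 0.40000 + 0.66667) / 4 = 0.5618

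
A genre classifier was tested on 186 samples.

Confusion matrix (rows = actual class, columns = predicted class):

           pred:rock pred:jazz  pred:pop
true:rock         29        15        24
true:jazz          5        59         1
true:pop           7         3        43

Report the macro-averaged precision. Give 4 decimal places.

Per-class precision (TP/(TP+FP)):
  rock: TP=29, FP=5+7=12 → 29/41 = 0.70732
  jazz: TP=59, FP=15+3=18 → 59/77 = 0.76623
  pop: TP=43, FP=24+1=25 → 43/68 = 0.63235
Macro-precision = mean = (0.70732 + 0.76623 + 0.63235) / 3 = 0.7020

0.7020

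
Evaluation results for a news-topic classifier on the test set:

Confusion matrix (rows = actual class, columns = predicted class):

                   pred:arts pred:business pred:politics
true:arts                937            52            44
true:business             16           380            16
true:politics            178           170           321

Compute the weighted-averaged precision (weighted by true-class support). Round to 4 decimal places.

0.7945

Per-class precision (TP/(TP+FP)):
  arts: TP=937, FP=16+178=194 → 937/1131 = 0.82847
  business: TP=380, FP=52+170=222 → 380/602 = 0.63123
  politics: TP=321, FP=44+16=60 → 321/381 = 0.84252
Weighted-precision = Σ (supportᵢ/N)·precisionᵢ with N=2114: (1033/2114)·0.82847 + (412/2114)·0.63123 + (669/2114)·0.84252 = 0.7945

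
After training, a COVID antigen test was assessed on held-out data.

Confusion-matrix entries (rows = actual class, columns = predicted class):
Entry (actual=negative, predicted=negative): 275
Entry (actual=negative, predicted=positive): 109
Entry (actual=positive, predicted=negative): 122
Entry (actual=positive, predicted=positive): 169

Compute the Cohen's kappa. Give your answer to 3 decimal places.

0.299

Observed agreement pₒ = trace/N = 444/675 = 0.6578
Expected agreement pₑ = Σ (rowᵢ·colᵢ)/N² = (384·397 + 291·278)/675² = 0.5121
κ = (pₒ − pₑ)/(1 − pₑ) = (0.6578 − 0.5121)/(1 − 0.5121) = 0.299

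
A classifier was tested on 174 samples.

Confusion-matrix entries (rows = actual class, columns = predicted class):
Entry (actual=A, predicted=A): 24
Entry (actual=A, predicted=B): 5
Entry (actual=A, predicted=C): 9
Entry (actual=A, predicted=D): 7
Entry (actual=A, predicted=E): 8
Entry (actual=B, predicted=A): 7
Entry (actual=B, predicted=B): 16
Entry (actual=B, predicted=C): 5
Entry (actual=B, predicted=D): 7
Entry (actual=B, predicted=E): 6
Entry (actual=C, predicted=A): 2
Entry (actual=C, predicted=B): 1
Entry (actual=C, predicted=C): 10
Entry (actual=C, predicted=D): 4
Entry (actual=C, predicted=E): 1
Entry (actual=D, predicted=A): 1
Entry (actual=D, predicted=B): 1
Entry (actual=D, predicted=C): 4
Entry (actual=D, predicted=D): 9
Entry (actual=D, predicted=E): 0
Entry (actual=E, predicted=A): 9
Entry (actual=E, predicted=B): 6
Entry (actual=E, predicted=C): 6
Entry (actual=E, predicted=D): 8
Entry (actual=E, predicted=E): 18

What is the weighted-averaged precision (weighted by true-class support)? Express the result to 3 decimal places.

0.500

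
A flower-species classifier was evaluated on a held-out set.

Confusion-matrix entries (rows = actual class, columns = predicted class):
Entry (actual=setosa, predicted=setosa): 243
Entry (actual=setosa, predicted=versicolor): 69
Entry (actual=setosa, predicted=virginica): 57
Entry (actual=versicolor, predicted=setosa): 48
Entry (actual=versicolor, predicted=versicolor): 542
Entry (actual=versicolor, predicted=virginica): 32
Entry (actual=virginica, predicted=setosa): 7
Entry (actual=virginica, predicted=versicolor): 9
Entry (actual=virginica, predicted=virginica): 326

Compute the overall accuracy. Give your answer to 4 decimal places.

Accuracy = trace / total = (243+542+326=1111) / 1333 = 1111/1333 = 0.8335

0.8335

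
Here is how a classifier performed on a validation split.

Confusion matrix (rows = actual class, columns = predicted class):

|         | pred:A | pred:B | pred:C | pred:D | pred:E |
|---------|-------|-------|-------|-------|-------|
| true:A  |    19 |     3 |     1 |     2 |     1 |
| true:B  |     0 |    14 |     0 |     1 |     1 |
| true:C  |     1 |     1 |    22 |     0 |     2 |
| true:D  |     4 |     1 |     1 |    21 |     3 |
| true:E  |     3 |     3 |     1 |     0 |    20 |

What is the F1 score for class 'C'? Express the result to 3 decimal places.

F1 score = 2·TP/(2·TP+FP+FN).
C: TP=22, FP=1+0+1+1=3, FN=1+1+0+2=4 → 44/51 = 0.8627

0.863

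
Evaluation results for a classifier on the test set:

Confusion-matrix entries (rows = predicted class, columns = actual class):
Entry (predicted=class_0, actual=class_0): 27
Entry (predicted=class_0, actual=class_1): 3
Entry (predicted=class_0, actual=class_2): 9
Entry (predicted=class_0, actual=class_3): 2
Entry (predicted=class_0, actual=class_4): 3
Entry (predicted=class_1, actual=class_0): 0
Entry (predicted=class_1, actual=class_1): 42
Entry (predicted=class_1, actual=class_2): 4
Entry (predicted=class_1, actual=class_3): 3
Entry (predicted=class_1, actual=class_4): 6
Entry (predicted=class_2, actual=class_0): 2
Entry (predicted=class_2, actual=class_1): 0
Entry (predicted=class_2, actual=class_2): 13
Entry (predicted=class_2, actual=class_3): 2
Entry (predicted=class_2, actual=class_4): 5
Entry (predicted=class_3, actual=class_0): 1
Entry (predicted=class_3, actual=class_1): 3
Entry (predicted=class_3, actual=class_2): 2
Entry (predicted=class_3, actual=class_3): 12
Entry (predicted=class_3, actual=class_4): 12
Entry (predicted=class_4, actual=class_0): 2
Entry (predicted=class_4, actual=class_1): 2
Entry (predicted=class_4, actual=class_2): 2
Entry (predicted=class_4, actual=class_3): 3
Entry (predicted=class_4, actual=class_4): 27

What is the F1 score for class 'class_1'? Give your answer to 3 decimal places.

F1 score = 2·TP/(2·TP+FP+FN).
class_1: TP=42, FP=0+4+3+6=13, FN=3+0+3+2=8 → 84/105 = 0.8000

0.800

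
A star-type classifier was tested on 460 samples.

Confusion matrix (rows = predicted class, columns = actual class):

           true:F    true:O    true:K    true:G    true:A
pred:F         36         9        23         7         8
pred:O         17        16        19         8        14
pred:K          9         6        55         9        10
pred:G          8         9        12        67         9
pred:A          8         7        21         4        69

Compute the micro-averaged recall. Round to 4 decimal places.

0.5283

Micro-averaging pools counts across classes: ΣTP=243, ΣFP=217, ΣFN=217.
Micro-recall = TP/(TP+FN) on pooled counts = 0.5283 (equals overall accuracy in single-label multiclass).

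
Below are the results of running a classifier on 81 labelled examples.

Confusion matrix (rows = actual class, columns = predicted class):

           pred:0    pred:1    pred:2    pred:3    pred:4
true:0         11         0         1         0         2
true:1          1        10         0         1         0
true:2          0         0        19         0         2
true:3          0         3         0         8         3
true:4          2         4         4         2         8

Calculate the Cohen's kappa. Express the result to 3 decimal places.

Observed agreement pₒ = trace/N = 56/81 = 0.6914
Expected agreement pₑ = Σ (rowᵢ·colᵢ)/N² = (14·14 + 12·17 + 21·24 + 14·11 + 20·15)/81² = 0.2070
κ = (pₒ − pₑ)/(1 − pₑ) = (0.6914 − 0.2070)/(1 − 0.2070) = 0.611

0.611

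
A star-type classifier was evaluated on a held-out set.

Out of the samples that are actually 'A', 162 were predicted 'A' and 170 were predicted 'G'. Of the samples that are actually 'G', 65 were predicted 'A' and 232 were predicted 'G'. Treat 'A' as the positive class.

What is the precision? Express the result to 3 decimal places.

0.714

Precision = TP/(TP+FP) = 162/(162+65) = 162/227 = 0.714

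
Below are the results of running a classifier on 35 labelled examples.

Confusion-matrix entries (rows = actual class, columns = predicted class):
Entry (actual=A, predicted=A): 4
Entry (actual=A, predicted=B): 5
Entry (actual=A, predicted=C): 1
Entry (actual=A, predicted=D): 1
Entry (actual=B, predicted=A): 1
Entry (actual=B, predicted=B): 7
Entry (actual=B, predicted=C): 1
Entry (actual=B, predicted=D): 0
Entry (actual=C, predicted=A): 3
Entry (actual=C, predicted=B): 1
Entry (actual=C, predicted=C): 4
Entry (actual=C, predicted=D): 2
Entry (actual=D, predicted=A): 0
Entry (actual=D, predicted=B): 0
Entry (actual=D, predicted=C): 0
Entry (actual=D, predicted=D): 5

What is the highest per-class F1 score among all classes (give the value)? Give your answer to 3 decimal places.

Per-class F1 score (2·TP/(2·TP+FP+FN)):
  A: TP=4, FP=1+3+0=4, FN=5+1+1=7 → 8/19 = 0.4211
  B: TP=7, FP=5+1+0=6, FN=1+1+0=2 → 14/22 = 0.6364
  C: TP=4, FP=1+1+0=2, FN=3+1+2=6 → 8/16 = 0.5000
  D: TP=5, FP=1+0+2=3, FN=0+0+0=0 → 10/13 = 0.7692
Highest is class 'D' with F1 score = 0.769.

0.769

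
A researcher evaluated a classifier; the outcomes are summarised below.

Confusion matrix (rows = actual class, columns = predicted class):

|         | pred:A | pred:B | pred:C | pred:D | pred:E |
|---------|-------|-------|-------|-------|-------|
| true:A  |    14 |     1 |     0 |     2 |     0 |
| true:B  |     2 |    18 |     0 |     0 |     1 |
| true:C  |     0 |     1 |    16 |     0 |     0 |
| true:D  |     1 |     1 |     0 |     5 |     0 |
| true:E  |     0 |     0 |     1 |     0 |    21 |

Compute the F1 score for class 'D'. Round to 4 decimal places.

0.7143

One-vs-rest for 'D': TP = diagonal; FP = other classes predicted 'D'; FN = 'D' predicted as other.
F1 score = 2·TP/(2·TP+FP+FN).
D: TP=5, FP=2+0+0+0=2, FN=1+1+0+0=2 → 10/14 = 0.71429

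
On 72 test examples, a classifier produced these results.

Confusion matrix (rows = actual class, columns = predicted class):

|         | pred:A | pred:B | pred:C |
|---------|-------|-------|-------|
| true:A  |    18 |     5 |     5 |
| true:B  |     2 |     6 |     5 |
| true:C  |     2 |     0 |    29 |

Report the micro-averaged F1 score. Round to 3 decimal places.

0.736

Micro-averaging pools counts across classes: ΣTP=53, ΣFP=19, ΣFN=19.
Micro-F1 score = 2·TP/(2·TP+FP+FN) on pooled counts = 0.736 (equals overall accuracy in single-label multiclass).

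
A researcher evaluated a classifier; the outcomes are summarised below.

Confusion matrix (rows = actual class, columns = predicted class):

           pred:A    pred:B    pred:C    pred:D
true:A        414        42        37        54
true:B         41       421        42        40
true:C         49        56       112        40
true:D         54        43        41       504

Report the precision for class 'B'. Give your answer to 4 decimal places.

0.7491

One-vs-rest for 'B': TP = diagonal; FP = other classes predicted 'B'; FN = 'B' predicted as other.
precision = TP/(TP+FP).
B: TP=421, FP=42+56+43=141 → 421/562 = 0.74911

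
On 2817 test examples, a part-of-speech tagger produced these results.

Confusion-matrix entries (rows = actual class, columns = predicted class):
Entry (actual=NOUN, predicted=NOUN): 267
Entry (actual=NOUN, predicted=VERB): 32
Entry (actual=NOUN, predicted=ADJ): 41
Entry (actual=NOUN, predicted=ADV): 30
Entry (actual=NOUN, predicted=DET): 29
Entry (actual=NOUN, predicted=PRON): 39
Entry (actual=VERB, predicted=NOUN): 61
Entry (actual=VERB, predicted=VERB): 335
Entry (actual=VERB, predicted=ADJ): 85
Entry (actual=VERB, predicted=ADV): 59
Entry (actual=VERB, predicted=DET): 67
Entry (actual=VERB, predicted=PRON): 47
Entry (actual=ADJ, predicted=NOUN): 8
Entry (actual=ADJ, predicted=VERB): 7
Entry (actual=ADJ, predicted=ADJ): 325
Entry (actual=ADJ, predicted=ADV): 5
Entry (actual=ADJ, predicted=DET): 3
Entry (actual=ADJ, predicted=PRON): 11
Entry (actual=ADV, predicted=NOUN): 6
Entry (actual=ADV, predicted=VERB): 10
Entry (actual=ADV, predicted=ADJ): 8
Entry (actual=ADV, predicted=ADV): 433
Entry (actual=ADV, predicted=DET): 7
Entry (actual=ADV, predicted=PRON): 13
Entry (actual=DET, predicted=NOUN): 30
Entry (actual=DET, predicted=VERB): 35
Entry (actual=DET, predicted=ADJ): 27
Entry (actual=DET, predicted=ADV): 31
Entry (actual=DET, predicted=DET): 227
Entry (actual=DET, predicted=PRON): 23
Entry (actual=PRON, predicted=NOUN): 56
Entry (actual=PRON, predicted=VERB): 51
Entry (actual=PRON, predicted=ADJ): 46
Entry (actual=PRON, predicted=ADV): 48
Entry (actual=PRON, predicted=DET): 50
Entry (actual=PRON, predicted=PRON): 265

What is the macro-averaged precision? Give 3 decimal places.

0.653

Per-class precision (TP/(TP+FP)):
  NOUN: TP=267, FP=61+8+6+30+56=161 → 267/428 = 0.6238
  VERB: TP=335, FP=32+7+10+35+51=135 → 335/470 = 0.7128
  ADJ: TP=325, FP=41+85+8+27+46=207 → 325/532 = 0.6109
  ADV: TP=433, FP=30+59+5+31+48=173 → 433/606 = 0.7145
  DET: TP=227, FP=29+67+3+7+50=156 → 227/383 = 0.5927
  PRON: TP=265, FP=39+47+11+13+23=133 → 265/398 = 0.6658
Macro-precision = mean = (0.6238 + 0.7128 + 0.6109 + 0.7145 + 0.5927 + 0.6658) / 6 = 0.653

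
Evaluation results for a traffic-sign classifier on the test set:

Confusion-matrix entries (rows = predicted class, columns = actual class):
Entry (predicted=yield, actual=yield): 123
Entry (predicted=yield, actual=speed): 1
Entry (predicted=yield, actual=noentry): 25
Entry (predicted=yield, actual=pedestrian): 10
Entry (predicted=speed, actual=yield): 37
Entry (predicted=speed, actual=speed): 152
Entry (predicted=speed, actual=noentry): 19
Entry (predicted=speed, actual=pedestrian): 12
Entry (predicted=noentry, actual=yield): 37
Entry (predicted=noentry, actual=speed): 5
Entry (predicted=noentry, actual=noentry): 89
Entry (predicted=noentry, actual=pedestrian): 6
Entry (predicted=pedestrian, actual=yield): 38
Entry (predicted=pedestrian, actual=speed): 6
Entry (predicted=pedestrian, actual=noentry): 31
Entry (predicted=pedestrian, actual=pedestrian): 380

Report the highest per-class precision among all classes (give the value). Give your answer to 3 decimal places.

Per-class precision (TP/(TP+FP)):
  yield: TP=123, FP=1+25+10=36 → 123/159 = 0.7736
  speed: TP=152, FP=37+19+12=68 → 152/220 = 0.6909
  noentry: TP=89, FP=37+5+6=48 → 89/137 = 0.6496
  pedestrian: TP=380, FP=38+6+31=75 → 380/455 = 0.8352
Highest is class 'pedestrian' with precision = 0.835.

0.835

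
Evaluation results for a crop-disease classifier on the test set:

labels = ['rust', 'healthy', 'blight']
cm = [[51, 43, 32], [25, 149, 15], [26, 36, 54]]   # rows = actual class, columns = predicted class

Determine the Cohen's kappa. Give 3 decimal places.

0.354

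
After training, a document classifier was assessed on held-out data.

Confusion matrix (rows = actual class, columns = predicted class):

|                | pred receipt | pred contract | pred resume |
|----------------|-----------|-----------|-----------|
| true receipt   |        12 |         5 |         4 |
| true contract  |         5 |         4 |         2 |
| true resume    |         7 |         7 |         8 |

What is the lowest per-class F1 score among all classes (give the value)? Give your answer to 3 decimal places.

Per-class F1 score (2·TP/(2·TP+FP+FN)):
  receipt: TP=12, FP=5+7=12, FN=5+4=9 → 24/45 = 0.5333
  contract: TP=4, FP=5+7=12, FN=5+2=7 → 8/27 = 0.2963
  resume: TP=8, FP=4+2=6, FN=7+7=14 → 16/36 = 0.4444
Lowest is class 'contract' with F1 score = 0.296.

0.296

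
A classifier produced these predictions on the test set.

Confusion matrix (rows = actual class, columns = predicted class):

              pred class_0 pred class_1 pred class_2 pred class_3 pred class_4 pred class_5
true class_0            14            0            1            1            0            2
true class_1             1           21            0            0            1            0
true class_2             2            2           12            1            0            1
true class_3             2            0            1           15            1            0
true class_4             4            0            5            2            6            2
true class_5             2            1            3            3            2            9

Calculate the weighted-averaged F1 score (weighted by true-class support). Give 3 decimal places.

0.645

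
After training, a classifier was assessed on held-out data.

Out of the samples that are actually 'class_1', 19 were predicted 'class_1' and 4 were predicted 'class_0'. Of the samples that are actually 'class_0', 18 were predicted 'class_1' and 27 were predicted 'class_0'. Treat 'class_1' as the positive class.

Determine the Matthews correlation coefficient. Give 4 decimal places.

MCC = (TP·TN − FP·FN) / √((TP+FP)(TP+FN)(TN+FP)(TN+FN))
Numerator = 19·27 − 18·4 = 441
Denominator = √(37·23·45·31) = √1187145 = 1089.5618
MCC = 441 / 1089.5618 = 0.4047

0.4047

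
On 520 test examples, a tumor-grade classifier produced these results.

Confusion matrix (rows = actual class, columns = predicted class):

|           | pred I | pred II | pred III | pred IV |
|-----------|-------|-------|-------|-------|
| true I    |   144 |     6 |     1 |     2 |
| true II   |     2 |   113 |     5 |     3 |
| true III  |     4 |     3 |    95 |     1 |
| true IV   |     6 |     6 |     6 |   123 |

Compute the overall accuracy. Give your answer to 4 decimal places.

Accuracy = trace / total = (144+113+95+123=475) / 520 = 475/520 = 0.9135

0.9135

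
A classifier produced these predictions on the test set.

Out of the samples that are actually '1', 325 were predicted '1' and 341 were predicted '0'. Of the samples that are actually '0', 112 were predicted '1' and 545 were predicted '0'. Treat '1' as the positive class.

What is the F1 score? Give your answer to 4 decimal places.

Precision = TP/(TP+FP) = 325/437 = 0.7437
Recall = TP/(TP+FN) = 325/666 = 0.4880
F1 = 2·TP/(2·TP+FP+FN) = 650/1103 = 0.5893

0.5893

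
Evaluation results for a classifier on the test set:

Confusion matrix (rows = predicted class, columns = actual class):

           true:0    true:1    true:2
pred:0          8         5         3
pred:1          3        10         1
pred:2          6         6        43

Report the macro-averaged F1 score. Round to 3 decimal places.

0.633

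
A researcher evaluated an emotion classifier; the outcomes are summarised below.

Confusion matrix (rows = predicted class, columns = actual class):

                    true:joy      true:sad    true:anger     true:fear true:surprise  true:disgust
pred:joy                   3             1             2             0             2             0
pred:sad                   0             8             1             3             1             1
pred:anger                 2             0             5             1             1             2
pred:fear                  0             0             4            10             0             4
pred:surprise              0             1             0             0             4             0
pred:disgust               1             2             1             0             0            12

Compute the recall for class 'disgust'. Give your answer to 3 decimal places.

0.632

Treat 'disgust' as positive and all other classes as negative.
recall = TP/(TP+FN).
disgust: TP=12, FN=0+1+2+4+0=7 → 12/19 = 0.6316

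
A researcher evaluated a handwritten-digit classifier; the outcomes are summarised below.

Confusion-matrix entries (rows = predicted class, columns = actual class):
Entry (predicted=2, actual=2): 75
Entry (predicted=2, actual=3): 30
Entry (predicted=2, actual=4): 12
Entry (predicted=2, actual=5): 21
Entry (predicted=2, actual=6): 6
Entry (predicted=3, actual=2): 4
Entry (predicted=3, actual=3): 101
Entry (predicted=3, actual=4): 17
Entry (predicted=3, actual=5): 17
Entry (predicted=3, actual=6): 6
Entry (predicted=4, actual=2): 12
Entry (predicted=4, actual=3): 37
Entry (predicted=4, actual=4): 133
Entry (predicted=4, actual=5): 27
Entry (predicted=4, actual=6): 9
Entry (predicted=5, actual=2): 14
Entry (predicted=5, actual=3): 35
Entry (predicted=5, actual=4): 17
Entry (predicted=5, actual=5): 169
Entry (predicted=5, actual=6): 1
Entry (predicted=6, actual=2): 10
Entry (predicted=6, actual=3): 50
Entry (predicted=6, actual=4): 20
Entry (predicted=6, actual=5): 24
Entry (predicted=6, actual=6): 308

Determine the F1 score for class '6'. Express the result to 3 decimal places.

Treat '6' as positive and all other classes as negative.
F1 score = 2·TP/(2·TP+FP+FN).
6: TP=308, FP=10+50+20+24=104, FN=6+6+9+1=22 → 616/742 = 0.8302

0.830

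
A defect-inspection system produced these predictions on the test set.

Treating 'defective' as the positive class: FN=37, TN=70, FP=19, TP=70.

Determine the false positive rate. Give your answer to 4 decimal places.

0.2135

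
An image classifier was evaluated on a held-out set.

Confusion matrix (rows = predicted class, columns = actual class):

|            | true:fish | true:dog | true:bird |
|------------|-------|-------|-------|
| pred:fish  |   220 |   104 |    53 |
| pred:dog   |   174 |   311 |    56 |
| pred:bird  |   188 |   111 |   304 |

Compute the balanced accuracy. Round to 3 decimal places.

Balanced accuracy = mean of per-class recall.
  fish: recall = 220/582 = 0.3780
  dog: recall = 311/526 = 0.5913
  bird: recall = 304/413 = 0.7361
Mean = (0.3780 + 0.5913 + 0.7361) / 3 = 0.568

0.568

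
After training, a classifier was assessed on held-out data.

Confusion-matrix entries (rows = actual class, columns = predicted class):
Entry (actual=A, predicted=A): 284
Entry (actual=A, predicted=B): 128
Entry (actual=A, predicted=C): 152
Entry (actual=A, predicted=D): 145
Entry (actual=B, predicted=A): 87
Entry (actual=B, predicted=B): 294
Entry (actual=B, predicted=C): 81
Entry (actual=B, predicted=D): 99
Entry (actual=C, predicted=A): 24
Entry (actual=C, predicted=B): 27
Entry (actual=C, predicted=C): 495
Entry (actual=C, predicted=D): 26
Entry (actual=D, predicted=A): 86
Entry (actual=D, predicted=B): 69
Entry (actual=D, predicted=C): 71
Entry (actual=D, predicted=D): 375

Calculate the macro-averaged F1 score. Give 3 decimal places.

0.587

Per-class F1 score (2·TP/(2·TP+FP+FN)):
  A: TP=284, FP=87+24+86=197, FN=128+152+145=425 → 568/1190 = 0.4773
  B: TP=294, FP=128+27+69=224, FN=87+81+99=267 → 588/1079 = 0.5449
  C: TP=495, FP=152+81+71=304, FN=24+27+26=77 → 990/1371 = 0.7221
  D: TP=375, FP=145+99+26=270, FN=86+69+71=226 → 750/1246 = 0.6019
Macro-F1 score = mean = (0.4773 + 0.5449 + 0.7221 + 0.6019) / 4 = 0.587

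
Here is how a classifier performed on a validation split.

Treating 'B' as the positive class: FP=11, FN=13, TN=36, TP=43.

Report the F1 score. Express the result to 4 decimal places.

Precision = TP/(TP+FP) = 43/54 = 0.7963
Recall = TP/(TP+FN) = 43/56 = 0.7679
F1 = 2·TP/(2·TP+FP+FN) = 86/110 = 0.7818

0.7818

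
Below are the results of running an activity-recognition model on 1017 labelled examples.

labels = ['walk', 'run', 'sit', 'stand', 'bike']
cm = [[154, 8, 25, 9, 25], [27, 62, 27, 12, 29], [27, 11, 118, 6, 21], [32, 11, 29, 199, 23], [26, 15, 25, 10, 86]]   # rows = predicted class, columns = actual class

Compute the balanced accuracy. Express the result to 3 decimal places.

0.599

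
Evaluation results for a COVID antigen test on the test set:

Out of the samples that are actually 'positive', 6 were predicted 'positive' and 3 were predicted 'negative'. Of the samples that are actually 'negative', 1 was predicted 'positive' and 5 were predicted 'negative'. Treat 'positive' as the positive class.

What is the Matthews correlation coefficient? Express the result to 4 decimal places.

0.4910

MCC = (TP·TN − FP·FN) / √((TP+FP)(TP+FN)(TN+FP)(TN+FN))
Numerator = 6·5 − 1·3 = 27
Denominator = √(7·9·6·8) = √3024 = 54.9909
MCC = 27 / 54.9909 = 0.4910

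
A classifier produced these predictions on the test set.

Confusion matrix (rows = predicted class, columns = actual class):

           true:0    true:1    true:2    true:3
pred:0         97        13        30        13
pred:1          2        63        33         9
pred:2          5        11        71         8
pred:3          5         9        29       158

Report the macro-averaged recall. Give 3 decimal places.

0.706

Per-class recall (TP/(TP+FN)):
  0: TP=97, FN=2+5+5=12 → 97/109 = 0.8899
  1: TP=63, FN=13+11+9=33 → 63/96 = 0.6563
  2: TP=71, FN=30+33+29=92 → 71/163 = 0.4356
  3: TP=158, FN=13+9+8=30 → 158/188 = 0.8404
Macro-recall = mean = (0.8899 + 0.6563 + 0.4356 + 0.8404) / 4 = 0.706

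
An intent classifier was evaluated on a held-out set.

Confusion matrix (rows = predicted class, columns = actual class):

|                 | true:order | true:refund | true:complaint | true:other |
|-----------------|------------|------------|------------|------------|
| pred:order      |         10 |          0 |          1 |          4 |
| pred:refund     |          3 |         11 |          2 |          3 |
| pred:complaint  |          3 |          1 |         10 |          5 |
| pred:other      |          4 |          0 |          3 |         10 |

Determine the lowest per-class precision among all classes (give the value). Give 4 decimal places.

0.5263

Per-class precision (TP/(TP+FP)):
  order: TP=10, FP=0+1+4=5 → 10/15 = 0.66667
  refund: TP=11, FP=3+2+3=8 → 11/19 = 0.57895
  complaint: TP=10, FP=3+1+5=9 → 10/19 = 0.52632
  other: TP=10, FP=4+0+3=7 → 10/17 = 0.58824
Lowest is class 'complaint' with precision = 0.5263.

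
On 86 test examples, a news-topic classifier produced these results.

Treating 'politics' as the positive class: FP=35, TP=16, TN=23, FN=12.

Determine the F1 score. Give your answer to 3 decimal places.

0.405

Precision = TP/(TP+FP) = 16/51 = 0.3137
Recall = TP/(TP+FN) = 16/28 = 0.5714
F1 = 2·TP/(2·TP+FP+FN) = 32/79 = 0.405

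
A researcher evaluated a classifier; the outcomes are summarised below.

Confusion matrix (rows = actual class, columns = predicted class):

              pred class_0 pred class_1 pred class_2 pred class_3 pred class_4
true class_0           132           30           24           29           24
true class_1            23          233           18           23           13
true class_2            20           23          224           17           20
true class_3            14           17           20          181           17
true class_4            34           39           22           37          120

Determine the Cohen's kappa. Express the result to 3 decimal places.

0.570

Observed agreement pₒ = trace/N = 890/1354 = 0.6573
Expected agreement pₑ = Σ (rowᵢ·colᵢ)/N² = (239·223 + 310·342 + 304·308 + 249·287 + 252·194)/1354² = 0.2036
κ = (pₒ − pₑ)/(1 − pₑ) = (0.6573 − 0.2036)/(1 − 0.2036) = 0.570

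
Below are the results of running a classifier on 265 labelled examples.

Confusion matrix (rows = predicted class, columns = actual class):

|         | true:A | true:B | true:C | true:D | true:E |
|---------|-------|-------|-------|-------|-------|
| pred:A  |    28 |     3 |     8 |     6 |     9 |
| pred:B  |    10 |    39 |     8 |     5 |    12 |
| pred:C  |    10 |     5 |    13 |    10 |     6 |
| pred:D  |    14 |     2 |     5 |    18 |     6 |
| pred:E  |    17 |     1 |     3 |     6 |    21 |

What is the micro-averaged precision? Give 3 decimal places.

Micro-averaging pools counts across classes: ΣTP=119, ΣFP=146, ΣFN=146.
Micro-precision = TP/(TP+FP) on pooled counts = 0.449 (equals overall accuracy in single-label multiclass).

0.449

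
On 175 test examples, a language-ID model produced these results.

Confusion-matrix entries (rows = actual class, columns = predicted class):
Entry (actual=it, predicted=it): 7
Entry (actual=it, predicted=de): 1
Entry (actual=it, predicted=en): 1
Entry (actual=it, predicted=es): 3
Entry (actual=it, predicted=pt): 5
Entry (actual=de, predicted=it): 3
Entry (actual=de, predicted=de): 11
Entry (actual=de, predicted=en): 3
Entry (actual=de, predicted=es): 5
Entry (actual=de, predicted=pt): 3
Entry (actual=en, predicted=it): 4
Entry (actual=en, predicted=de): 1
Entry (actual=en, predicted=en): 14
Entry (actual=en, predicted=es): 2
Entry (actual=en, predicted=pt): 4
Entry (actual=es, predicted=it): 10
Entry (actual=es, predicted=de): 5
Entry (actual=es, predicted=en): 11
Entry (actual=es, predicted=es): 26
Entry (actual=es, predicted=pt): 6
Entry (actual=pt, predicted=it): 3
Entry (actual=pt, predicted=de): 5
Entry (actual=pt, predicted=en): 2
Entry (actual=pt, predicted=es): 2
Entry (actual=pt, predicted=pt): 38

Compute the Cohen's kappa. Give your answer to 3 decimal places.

0.419

Observed agreement pₒ = trace/N = 96/175 = 0.5486
Expected agreement pₑ = Σ (rowᵢ·colᵢ)/N² = (17·27 + 25·23 + 25·31 + 58·38 + 50·56)/175² = 0.2225
κ = (pₒ − pₑ)/(1 − pₑ) = (0.5486 − 0.2225)/(1 − 0.2225) = 0.419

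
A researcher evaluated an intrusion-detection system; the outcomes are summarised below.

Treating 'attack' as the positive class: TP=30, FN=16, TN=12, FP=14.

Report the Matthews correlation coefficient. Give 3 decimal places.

0.112

MCC = (TP·TN − FP·FN) / √((TP+FP)(TP+FN)(TN+FP)(TN+FN))
Numerator = 30·12 − 14·16 = 136
Denominator = √(44·46·26·28) = √1473472 = 1213.8665
MCC = 136 / 1213.8665 = 0.112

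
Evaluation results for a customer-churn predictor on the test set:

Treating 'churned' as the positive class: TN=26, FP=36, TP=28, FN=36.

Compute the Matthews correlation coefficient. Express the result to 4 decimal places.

MCC = (TP·TN − FP·FN) / √((TP+FP)(TP+FN)(TN+FP)(TN+FN))
Numerator = 28·26 − 36·36 = -568
Denominator = √(64·64·62·62) = √15745024 = 3968.0000
MCC = -568 / 3968.0000 = -0.1431

-0.1431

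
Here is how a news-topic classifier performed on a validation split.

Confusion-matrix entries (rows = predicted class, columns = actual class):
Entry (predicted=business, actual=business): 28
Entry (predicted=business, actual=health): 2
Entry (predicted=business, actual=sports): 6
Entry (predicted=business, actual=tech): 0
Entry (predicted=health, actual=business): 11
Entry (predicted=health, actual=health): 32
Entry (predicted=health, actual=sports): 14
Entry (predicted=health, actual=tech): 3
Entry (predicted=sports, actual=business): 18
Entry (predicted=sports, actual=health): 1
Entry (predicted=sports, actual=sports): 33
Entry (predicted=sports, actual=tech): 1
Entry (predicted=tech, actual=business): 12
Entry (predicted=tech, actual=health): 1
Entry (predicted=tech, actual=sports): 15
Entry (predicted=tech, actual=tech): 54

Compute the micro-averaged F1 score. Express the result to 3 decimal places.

Micro-averaging pools counts across classes: ΣTP=147, ΣFP=84, ΣFN=84.
Micro-F1 score = 2·TP/(2·TP+FP+FN) on pooled counts = 0.636 (equals overall accuracy in single-label multiclass).

0.636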